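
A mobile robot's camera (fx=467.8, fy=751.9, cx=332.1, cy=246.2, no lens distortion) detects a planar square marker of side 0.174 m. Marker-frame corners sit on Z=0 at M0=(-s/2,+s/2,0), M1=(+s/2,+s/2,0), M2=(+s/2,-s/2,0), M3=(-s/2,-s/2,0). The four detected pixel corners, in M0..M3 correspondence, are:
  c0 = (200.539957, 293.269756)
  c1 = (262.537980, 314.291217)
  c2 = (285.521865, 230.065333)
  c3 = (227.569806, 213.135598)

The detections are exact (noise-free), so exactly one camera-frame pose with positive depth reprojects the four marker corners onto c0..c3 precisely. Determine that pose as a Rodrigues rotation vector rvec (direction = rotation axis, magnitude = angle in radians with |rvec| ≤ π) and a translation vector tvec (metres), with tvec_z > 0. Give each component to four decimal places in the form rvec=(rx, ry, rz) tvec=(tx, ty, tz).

rvec=(-0.6484, 0.1605, 0.2451) tvec=(-0.2344, 0.0243, 1.2460)

Intrinsics K: fx=467.8, fy=751.9, cx=332.1, cy=246.2
Marker side s = 0.174 m; corners in marker frame (Z=0):
  M0 = (-0.0870, +0.0870, 0)
  M1 = (+0.0870, +0.0870, 0)
  M2 = (+0.0870, -0.0870, 0)
  M3 = (-0.0870, -0.0870, 0)
Detected image corners:
  c0 = (200.539957, 293.269756) px
  c1 = (262.537980, 314.291217) px
  c2 = (285.521865, 230.065333) px
  c3 = (227.569806, 213.135598) px
Planar DLT: solve 8×8 A·h = b for H (H[2,2]=1):
  H  [+300.44538 -256.76618 +244.07757]
  H  [+61.46642 +350.62382 +260.88910]
  H  [-0.17936 -0.46249 +1.00000]
B = K⁻¹H; ‖b₁‖=0.802595, ‖b₂‖=0.802595; λ = 2/(‖b₁‖+‖b₂‖) = 1.245959, sign → tz>0 ⇒ λ=+1.245959
r₁ = λ·B[:,0] = (+0.95887,+0.17503,-0.22347); r₂ = λ·B[:,1] = (-0.27480,+0.76970,-0.57624)
r₃ = r₁×r₂ = (+0.07115,+0.61395,+0.78613); SVD([r₁ r₂ r₃]) → R = UVᵀ:
  R  [+0.95887 -0.27480 +0.07115]
  R  [+0.17503 +0.76970 +0.61395]
  R  [-0.22347 -0.57624 +0.78613]
t = (-0.23444, +0.02434, +1.24596) m
tr R = 2.514694; θ = arccos((tr R − 1)/2) = 0.711556 rad = 40.769°
axis k = ((R−Rᵀ)₃₂, (R−Rᵀ)₁₃, (R−Rᵀ)₂₁) / (2 sinθ) = (-0.911309, +0.225585, +0.344422)
rvec = θ·k = (-0.648447, +0.160516, +0.245076)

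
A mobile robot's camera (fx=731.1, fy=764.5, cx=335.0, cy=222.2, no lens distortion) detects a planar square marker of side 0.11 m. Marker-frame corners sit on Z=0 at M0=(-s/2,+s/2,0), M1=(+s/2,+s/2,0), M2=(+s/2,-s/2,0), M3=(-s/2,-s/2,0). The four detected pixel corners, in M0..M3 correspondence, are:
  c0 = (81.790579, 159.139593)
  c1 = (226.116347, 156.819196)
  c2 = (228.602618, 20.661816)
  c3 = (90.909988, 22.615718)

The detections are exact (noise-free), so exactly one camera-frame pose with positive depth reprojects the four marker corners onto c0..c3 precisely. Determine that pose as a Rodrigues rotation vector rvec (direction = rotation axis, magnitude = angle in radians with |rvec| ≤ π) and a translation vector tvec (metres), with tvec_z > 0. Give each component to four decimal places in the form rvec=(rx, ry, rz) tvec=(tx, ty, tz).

Intrinsics K: fx=731.1, fy=764.5, cx=335.0, cy=222.2
Marker side s = 0.11 m; corners in marker frame (Z=0):
  M0 = (-0.0550, +0.0550, 0)
  M1 = (+0.0550, +0.0550, 0)
  M2 = (+0.0550, -0.0550, 0)
  M3 = (-0.0550, -0.0550, 0)
Detected image corners:
  c0 = (81.790579, 159.139593) px
  c1 = (226.116347, 156.819196) px
  c2 = (228.602618, 20.661816) px
  c3 = (90.909988, 22.615718) px
Planar DLT: solve 8×8 A·h = b for H (H[2,2]=1):
  H  [+1283.97730 -119.68663 +156.99182]
  H  [-17.79583 +1201.11820 +88.20739]
  H  [+0.01775 -0.42691 +1.00000]
B = K⁻¹H; ‖b₁‖=1.748417, ‖b₂‖=1.748417; λ = 2/(‖b₁‖+‖b₂‖) = 0.571946, sign → tz>0 ⇒ λ=+0.571946
r₁ = λ·B[:,0] = (+0.99982,-0.01626,+0.01015); r₂ = λ·B[:,1] = (+0.01825,+0.96956,-0.24417)
r₃ = r₁×r₂ = (-0.00587,+0.24431,+0.96968); SVD([r₁ r₂ r₃]) → R = UVᵀ:
  R  [+0.99982 +0.01825 -0.00587]
  R  [-0.01626 +0.96956 +0.24431]
  R  [+0.01015 -0.24417 +0.96968]
t = (-0.13926, -0.10024, +0.57195) m
tr R = 2.939056; θ = arccos((tr R − 1)/2) = 0.247499 rad = 14.181°
axis k = ((R−Rᵀ)₃₂, (R−Rᵀ)₁₃, (R−Rᵀ)₂₁) / (2 sinθ) = (-0.996980, -0.032694, -0.070441)
rvec = θ·k = (-0.246751, -0.008092, -0.017434)

rvec=(-0.2468, -0.0081, -0.0174) tvec=(-0.1393, -0.1002, 0.5719)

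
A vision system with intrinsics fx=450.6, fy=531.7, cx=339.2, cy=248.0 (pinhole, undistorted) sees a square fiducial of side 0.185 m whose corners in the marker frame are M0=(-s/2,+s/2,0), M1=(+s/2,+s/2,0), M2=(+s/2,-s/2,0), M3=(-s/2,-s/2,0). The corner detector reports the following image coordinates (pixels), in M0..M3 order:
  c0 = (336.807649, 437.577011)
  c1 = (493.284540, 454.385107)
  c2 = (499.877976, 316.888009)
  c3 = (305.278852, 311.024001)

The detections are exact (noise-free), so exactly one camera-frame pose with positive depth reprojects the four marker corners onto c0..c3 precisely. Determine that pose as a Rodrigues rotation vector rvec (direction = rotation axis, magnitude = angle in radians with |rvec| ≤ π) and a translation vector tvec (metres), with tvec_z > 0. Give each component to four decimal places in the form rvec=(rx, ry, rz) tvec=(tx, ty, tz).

Intrinsics K: fx=450.6, fy=531.7, cx=339.2, cy=248.0
Marker side s = 0.185 m; corners in marker frame (Z=0):
  M0 = (-0.0925, +0.0925, 0)
  M1 = (+0.0925, +0.0925, 0)
  M2 = (+0.0925, -0.0925, 0)
  M3 = (-0.0925, -0.0925, 0)
Detected image corners:
  c0 = (336.807649, 437.577011) px
  c1 = (493.284540, 454.385107) px
  c2 = (499.877976, 316.888009) px
  c3 = (305.278852, 311.024001) px
Planar DLT: solve 8×8 A·h = b for H (H[2,2]=1):
  H  [+711.53015 +568.60038 +405.02836]
  H  [-145.23834 +1173.09105 +387.08659]
  H  [-0.55224 +1.21313 +1.00000]
B = K⁻¹H; ‖b₁‖=2.069873, ‖b₂‖=2.069873; λ = 2/(‖b₁‖+‖b₂‖) = 0.483121, sign → tz>0 ⇒ λ=+0.483121
r₁ = λ·B[:,0] = (+0.96372,-0.00753,-0.26680); r₂ = λ·B[:,1] = (+0.16844,+0.79254,+0.58609)
r₃ = r₁×r₂ = (+0.20704,-0.60977,+0.76506); SVD([r₁ r₂ r₃]) → R = UVᵀ:
  R  [+0.96372 +0.16844 +0.20704]
  R  [-0.00753 +0.79254 -0.60977]
  R  [-0.26680 +0.58609 +0.76506]
t = (+0.07058, +0.12638, +0.48312) m
tr R = 2.521324; θ = arccos((tr R − 1)/2) = 0.706464 rad = 40.477°
axis k = ((R−Rᵀ)₃₂, (R−Rᵀ)₁₃, (R−Rᵀ)₂₁) / (2 sinθ) = (+0.921101, +0.364968, -0.135539)
rvec = θ·k = (+0.650725, +0.257837, -0.095754)

rvec=(0.6507, 0.2578, -0.0958) tvec=(0.0706, 0.1264, 0.4831)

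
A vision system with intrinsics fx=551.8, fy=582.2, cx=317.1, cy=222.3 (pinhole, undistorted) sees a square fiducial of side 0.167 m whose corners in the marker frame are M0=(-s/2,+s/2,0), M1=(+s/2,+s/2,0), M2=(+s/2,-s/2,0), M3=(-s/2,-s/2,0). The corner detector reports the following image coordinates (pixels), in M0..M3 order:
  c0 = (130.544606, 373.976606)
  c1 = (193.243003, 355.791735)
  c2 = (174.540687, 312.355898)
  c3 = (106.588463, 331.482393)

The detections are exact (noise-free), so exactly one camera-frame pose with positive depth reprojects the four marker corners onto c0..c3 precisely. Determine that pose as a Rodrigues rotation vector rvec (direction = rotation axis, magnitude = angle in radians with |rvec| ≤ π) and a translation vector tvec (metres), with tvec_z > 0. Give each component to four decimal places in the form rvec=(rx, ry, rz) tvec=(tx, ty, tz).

Intrinsics K: fx=551.8, fy=582.2, cx=317.1, cy=222.3
Marker side s = 0.167 m; corners in marker frame (Z=0):
  M0 = (-0.0835, +0.0835, 0)
  M1 = (+0.0835, +0.0835, 0)
  M2 = (+0.0835, -0.0835, 0)
  M3 = (-0.0835, -0.0835, 0)
Detected image corners:
  c0 = (130.544606, 373.976606) px
  c1 = (193.243003, 355.791735) px
  c2 = (174.540687, 312.355898) px
  c3 = (106.588463, 331.482393) px
Planar DLT: solve 8×8 A·h = b for H (H[2,2]=1):
  H  [+400.88096 +197.09303 +151.82423]
  H  [-88.18050 +415.02311 +344.17246]
  H  [+0.06821 +0.45932 +1.00000]
B = K⁻¹H; ‖b₁‖=0.713122, ‖b₂‖=0.713122; λ = 2/(‖b₁‖+‖b₂‖) = 1.402285, sign → tz>0 ⇒ λ=+1.402285
r₁ = λ·B[:,0] = (+0.96379,-0.24891,+0.09564); r₂ = λ·B[:,1] = (+0.13073,+0.75369,+0.64410)
r₃ = r₁×r₂ = (-0.23241,-0.60827,+0.75894); SVD([r₁ r₂ r₃]) → R = UVᵀ:
  R  [+0.96379 +0.13073 -0.23241]
  R  [-0.24891 +0.75369 -0.60827]
  R  [+0.09564 +0.64410 +0.75894]
t = (-0.42001, +0.29354, +1.40229) m
tr R = 2.476421; θ = arccos((tr R − 1)/2) = 0.740383 rad = 42.421°
axis k = ((R−Rᵀ)₃₂, (R−Rᵀ)₁₃, (R−Rᵀ)₂₁) / (2 sinθ) = (+0.928273, -0.243157, -0.281395)
rvec = θ·k = (+0.687278, -0.180029, -0.208340)

rvec=(0.6873, -0.1800, -0.2083) tvec=(-0.4200, 0.2935, 1.4023)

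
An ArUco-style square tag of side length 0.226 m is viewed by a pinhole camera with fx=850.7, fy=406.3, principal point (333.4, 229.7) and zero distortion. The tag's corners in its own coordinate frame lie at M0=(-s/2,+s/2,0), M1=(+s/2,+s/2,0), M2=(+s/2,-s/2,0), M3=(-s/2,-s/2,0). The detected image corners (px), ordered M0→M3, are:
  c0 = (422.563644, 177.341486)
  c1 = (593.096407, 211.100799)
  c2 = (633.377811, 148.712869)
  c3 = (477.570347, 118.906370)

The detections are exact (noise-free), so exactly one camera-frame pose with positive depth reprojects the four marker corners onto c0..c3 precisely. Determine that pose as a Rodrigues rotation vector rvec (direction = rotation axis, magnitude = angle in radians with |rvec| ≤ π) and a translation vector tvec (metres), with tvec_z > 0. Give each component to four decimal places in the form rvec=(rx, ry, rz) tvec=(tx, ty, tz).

Intrinsics K: fx=850.7, fy=406.3, cx=333.4, cy=229.7
Marker side s = 0.226 m; corners in marker frame (Z=0):
  M0 = (-0.1130, +0.1130, 0)
  M1 = (+0.1130, +0.1130, 0)
  M2 = (+0.1130, -0.1130, 0)
  M3 = (-0.1130, -0.1130, 0)
Detected image corners:
  c0 = (422.563644, 177.341486) px
  c1 = (593.096407, 211.100799) px
  c2 = (633.377811, 148.712869) px
  c3 = (477.570347, 118.906370) px
Planar DLT: solve 8×8 A·h = b for H (H[2,2]=1):
  H  [+683.83827 -434.05383 +532.14626]
  H  [+128.92382 +198.44811 +162.46014]
  H  [-0.06886 -0.41942 +1.00000]
B = K⁻¹H; ‖b₁‖=0.906612, ‖b₂‖=0.906612; λ = 2/(‖b₁‖+‖b₂‖) = 1.103007, sign → tz>0 ⇒ λ=+1.103007
r₁ = λ·B[:,0] = (+0.91642,+0.39294,-0.07595); r₂ = λ·B[:,1] = (-0.38148,+0.80028,-0.46262)
r₃ = r₁×r₂ = (-0.12100,+0.45293,+0.88329); SVD([r₁ r₂ r₃]) → R = UVᵀ:
  R  [+0.91642 -0.38148 -0.12100]
  R  [+0.39294 +0.80028 +0.45293]
  R  [-0.07595 -0.46262 +0.88329]
t = (+0.25769, -0.18254, +1.10301) m
tr R = 2.600000; θ = arccos((tr R − 1)/2) = 0.643501 rad = 36.870°
axis k = ((R−Rᵀ)₃₂, (R−Rᵀ)₁₃, (R−Rᵀ)₂₁) / (2 sinθ) = (-0.762966, -0.037538, +0.645348)
rvec = θ·k = (-0.490969, -0.024156, +0.415282)

rvec=(-0.4910, -0.0242, 0.4153) tvec=(0.2577, -0.1825, 1.1030)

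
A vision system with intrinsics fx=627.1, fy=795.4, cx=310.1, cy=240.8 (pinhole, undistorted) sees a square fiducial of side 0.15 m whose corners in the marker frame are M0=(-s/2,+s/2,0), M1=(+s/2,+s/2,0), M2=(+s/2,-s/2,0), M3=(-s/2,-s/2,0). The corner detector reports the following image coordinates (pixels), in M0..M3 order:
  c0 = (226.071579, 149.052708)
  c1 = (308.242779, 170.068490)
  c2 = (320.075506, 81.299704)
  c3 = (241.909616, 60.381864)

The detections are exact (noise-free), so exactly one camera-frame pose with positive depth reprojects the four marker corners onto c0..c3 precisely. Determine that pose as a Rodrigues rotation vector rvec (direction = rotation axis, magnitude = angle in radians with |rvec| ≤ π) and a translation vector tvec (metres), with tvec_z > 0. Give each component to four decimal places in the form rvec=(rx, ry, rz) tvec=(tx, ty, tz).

Intrinsics K: fx=627.1, fy=795.4, cx=310.1, cy=240.8
Marker side s = 0.15 m; corners in marker frame (Z=0):
  M0 = (-0.0750, +0.0750, 0)
  M1 = (+0.0750, +0.0750, 0)
  M2 = (+0.0750, -0.0750, 0)
  M3 = (-0.0750, -0.0750, 0)
Detected image corners:
  c0 = (226.071579, 149.052708) px
  c1 = (308.242779, 170.068490) px
  c2 = (320.075506, 81.299704) px
  c3 = (241.909616, 60.381864) px
Planar DLT: solve 8×8 A·h = b for H (H[2,2]=1):
  H  [+552.92541 -180.21170 +274.44765]
  H  [+147.66884 +554.45977 +114.18582]
  H  [+0.06856 -0.32124 +1.00000]
B = K⁻¹H; ‖b₁‖=0.866420, ‖b₂‖=0.866420; λ = 2/(‖b₁‖+‖b₂‖) = 1.154175, sign → tz>0 ⇒ λ=+1.154175
r₁ = λ·B[:,0] = (+0.97853,+0.19032,+0.07913); r₂ = λ·B[:,1] = (-0.14833,+0.91680,-0.37077)
r₃ = r₁×r₂ = (-0.14311,+0.35107,+0.92535); SVD([r₁ r₂ r₃]) → R = UVᵀ:
  R  [+0.97853 -0.14833 -0.14311]
  R  [+0.19032 +0.91680 +0.35107]
  R  [+0.07913 -0.37077 +0.92535]
t = (-0.06562, -0.18372, +1.15417) m
tr R = 2.820678; θ = arccos((tr R − 1)/2) = 0.426694 rad = 24.448°
axis k = ((R−Rᵀ)₃₂, (R−Rᵀ)₁₃, (R−Rᵀ)₂₁) / (2 sinθ) = (-0.872076, -0.268493, +0.409139)
rvec = θ·k = (-0.372110, -0.114564, +0.174577)

rvec=(-0.3721, -0.1146, 0.1746) tvec=(-0.0656, -0.1837, 1.1542)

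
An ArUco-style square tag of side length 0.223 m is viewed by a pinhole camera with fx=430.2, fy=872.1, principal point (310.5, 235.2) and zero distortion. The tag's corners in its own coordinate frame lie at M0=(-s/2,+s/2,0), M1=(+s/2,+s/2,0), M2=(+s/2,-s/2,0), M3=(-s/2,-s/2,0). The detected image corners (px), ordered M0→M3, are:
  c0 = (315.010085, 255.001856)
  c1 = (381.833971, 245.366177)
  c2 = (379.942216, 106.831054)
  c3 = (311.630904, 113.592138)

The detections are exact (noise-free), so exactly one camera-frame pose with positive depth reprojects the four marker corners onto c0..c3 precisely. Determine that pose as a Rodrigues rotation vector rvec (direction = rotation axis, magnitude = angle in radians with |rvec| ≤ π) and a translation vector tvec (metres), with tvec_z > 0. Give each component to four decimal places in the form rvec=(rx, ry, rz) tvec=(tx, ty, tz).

rvec=(0.1284, -0.1401, -0.0586) tvec=(0.1193, -0.0864, 1.3873)

Intrinsics K: fx=430.2, fy=872.1, cx=310.5, cy=235.2
Marker side s = 0.223 m; corners in marker frame (Z=0):
  M0 = (-0.1115, +0.1115, 0)
  M1 = (+0.1115, +0.1115, 0)
  M2 = (+0.1115, -0.1115, 0)
  M3 = (-0.1115, -0.1115, 0)
Detected image corners:
  c0 = (315.010085, 255.001856) px
  c1 = (381.833971, 245.366177) px
  c2 = (379.942216, 106.831054) px
  c3 = (311.630904, 113.592138) px
Planar DLT: solve 8×8 A·h = b for H (H[2,2]=1):
  H  [+336.85402 +44.72494 +347.48609]
  H  [-19.23549 +644.71107 +180.89378]
  H  [+0.09765 +0.09491 +1.00000]
B = K⁻¹H; ‖b₁‖=0.720823, ‖b₂‖=0.720823; λ = 2/(‖b₁‖+‖b₂‖) = 1.387304, sign → tz>0 ⇒ λ=+1.387304
r₁ = λ·B[:,0] = (+0.98850,-0.06714,+0.13547); r₂ = λ·B[:,1] = (+0.04920,+0.99007,+0.13167)
r₃ = r₁×r₂ = (-0.14297,-0.12349,+0.98199); SVD([r₁ r₂ r₃]) → R = UVᵀ:
  R  [+0.98850 +0.04920 -0.14297]
  R  [-0.06714 +0.99007 -0.12349]
  R  [+0.13547 +0.13167 +0.98199]
t = (+0.11927, -0.08639, +1.38730) m
tr R = 2.960570; θ = arccos((tr R − 1)/2) = 0.198899 rad = 11.396°
axis k = ((R−Rᵀ)₃₂, (R−Rᵀ)₁₃, (R−Rᵀ)₂₁) / (2 sinθ) = (+0.645666, -0.704596, -0.294380)
rvec = θ·k = (+0.128422, -0.140143, -0.058552)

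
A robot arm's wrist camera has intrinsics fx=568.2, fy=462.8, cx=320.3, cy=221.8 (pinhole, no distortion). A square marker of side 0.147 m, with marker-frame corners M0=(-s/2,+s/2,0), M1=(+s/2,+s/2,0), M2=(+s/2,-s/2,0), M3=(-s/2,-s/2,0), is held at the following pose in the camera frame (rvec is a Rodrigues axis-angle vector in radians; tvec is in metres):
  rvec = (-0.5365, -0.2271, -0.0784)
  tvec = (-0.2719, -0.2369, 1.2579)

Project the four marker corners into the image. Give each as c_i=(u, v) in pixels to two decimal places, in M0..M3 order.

c0=(162.90, 155.38) c1=(232.83, 156.42) c2=(229.23, 115.60) c3=(163.20, 113.52)

Intrinsics K: fx=568.2, fy=462.8, cx=320.3, cy=221.8
Marker side s = 0.147 m; corners in marker frame (Z=0):
  M0 = (-0.0735, +0.0735, 0)
  M1 = (+0.0735, +0.0735, 0)
  M2 = (+0.0735, -0.0735, 0)
  M3 = (-0.0735, -0.0735, 0)
rvec = (-0.5365, -0.2271, -0.0784), |rvec| = θ = 0.58784 rad = 33.681°
Rodrigues: sinθ=0.55456, 1−cosθ=0.16786; R = I + sinθ·[k]× + (1−cosθ)·[k]×²:
    [+0.97196 +0.13315 -0.19381]
    [-0.01478 +0.85719 +0.51478]
    [+0.23468 -0.49748 +0.83513]
t = (-0.2719, -0.2369, 1.2579) m
M0: Pc = R·M0+t = (-0.33355, -0.17281, +1.20409); u = 568.2·(-0.33355)/1.20409 + 320.3 = 162.8987, v = 462.8·(-0.17281)/1.20409 + 221.8 = 155.3791
M1: Pc = R·M1+t = (-0.19067, -0.17498, +1.23858); u = 568.2·(-0.19067)/1.23858 + 320.3 = 232.8281, v = 462.8·(-0.17498)/1.23858 + 221.8 = 156.4174
M2: Pc = R·M2+t = (-0.21025, -0.30099, +1.31171); u = 568.2·(-0.21025)/1.31171 + 320.3 = 229.2264, v = 462.8·(-0.30099)/1.31171 + 221.8 = 115.6045
M3: Pc = R·M3+t = (-0.35313, -0.29882, +1.27722); u = 568.2·(-0.35313)/1.27722 + 320.3 = 163.2037, v = 462.8·(-0.29882)/1.27722 + 221.8 = 113.5232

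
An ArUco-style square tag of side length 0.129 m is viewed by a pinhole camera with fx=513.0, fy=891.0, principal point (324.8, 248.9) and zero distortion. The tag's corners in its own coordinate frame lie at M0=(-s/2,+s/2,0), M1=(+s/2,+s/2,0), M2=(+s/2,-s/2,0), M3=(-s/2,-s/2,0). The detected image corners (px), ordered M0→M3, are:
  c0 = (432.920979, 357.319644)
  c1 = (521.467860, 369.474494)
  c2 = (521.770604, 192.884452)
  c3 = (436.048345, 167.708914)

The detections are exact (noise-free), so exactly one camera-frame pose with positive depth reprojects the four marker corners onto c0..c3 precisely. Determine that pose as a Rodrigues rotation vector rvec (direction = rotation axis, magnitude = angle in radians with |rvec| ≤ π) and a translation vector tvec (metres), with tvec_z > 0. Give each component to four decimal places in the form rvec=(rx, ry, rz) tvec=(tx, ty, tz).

Intrinsics K: fx=513.0, fy=891.0, cx=324.8, cy=248.9
Marker side s = 0.129 m; corners in marker frame (Z=0):
  M0 = (-0.0645, +0.0645, 0)
  M1 = (+0.0645, +0.0645, 0)
  M2 = (+0.0645, -0.0645, 0)
  M3 = (-0.0645, -0.0645, 0)
Detected image corners:
  c0 = (432.920979, 357.319644) px
  c1 = (521.467860, 369.474494) px
  c2 = (521.770604, 192.884452) px
  c3 = (436.048345, 167.708914) px
Planar DLT: solve 8×8 A·h = b for H (H[2,2]=1):
  H  [+950.51622 -127.60230 +479.68304]
  H  [+301.98012 +1352.27611 +270.77646]
  H  [+0.57572 -0.23996 +1.00000]
B = K⁻¹H; ‖b₁‖=1.605724, ‖b₂‖=1.605724; λ = 2/(‖b₁‖+‖b₂‖) = 0.622772, sign → tz>0 ⇒ λ=+0.622772
r₁ = λ·B[:,0] = (+0.92690,+0.11091,+0.35854); r₂ = λ·B[:,1] = (-0.06029,+0.98693,-0.14944)
r₃ = r₁×r₂ = (-0.37043,+0.11690,+0.92147); SVD([r₁ r₂ r₃]) → R = UVᵀ:
  R  [+0.92690 -0.06029 -0.37043]
  R  [+0.11091 +0.98693 +0.11690]
  R  [+0.35854 -0.14944 +0.92147]
t = (+0.18802, +0.01529, +0.62277) m
tr R = 2.835306; θ = arccos((tr R − 1)/2) = 0.408662 rad = 23.415°
axis k = ((R−Rᵀ)₃₂, (R−Rᵀ)₁₃, (R−Rᵀ)₂₁) / (2 sinθ) = (-0.335120, -0.917219, +0.215414)
rvec = θ·k = (-0.136951, -0.374833, +0.088031)

rvec=(-0.1370, -0.3748, 0.0880) tvec=(0.1880, 0.0153, 0.6228)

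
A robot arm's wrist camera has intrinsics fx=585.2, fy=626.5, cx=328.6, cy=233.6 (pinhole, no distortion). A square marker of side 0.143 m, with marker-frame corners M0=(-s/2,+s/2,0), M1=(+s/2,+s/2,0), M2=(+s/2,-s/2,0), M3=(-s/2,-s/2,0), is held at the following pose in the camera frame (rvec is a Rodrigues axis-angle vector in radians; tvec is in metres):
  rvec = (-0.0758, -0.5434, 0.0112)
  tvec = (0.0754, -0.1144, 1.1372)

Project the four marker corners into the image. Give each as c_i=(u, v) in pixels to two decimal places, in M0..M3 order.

Intrinsics K: fx=585.2, fy=626.5, cx=328.6, cy=233.6
Marker side s = 0.143 m; corners in marker frame (Z=0):
  M0 = (-0.0715, +0.0715, 0)
  M1 = (+0.0715, +0.0715, 0)
  M2 = (+0.0715, -0.0715, 0)
  M3 = (-0.0715, -0.0715, 0)
rvec = (-0.0758, -0.5434, 0.0112), |rvec| = θ = 0.54878 rad = 31.443°
Rodrigues: sinθ=0.52164, 1−cosθ=0.14684; R = I + sinθ·[k]× + (1−cosθ)·[k]×²:
    [+0.85597 +0.00944 -0.51695]
    [+0.03073 +0.99714 +0.06908]
    [+0.51612 -0.07502 +0.85323]
t = (0.0754, -0.1144, 1.1372) m
M0: Pc = R·M0+t = (+0.01487, -0.04530, +1.09493); u = 585.2·(+0.01487)/1.09493 + 328.6 = 336.5492, v = 626.5·(-0.04530)/1.09493 + 233.6 = 207.6792
M1: Pc = R·M1+t = (+0.13728, -0.04091, +1.16874); u = 585.2·(+0.13728)/1.16874 + 328.6 = 397.3357, v = 626.5·(-0.04091)/1.16874 + 233.6 = 211.6716
M2: Pc = R·M2+t = (+0.13593, -0.18350, +1.17947); u = 585.2·(+0.13593)/1.17947 + 328.6 = 396.0410, v = 626.5·(-0.18350)/1.17947 + 233.6 = 136.1308
M3: Pc = R·M3+t = (+0.01352, -0.18789, +1.10566); u = 585.2·(+0.01352)/1.10566 + 328.6 = 335.7578, v = 626.5·(-0.18789)/1.10566 + 233.6 = 127.1346

c0=(336.55, 207.68) c1=(397.34, 211.67) c2=(396.04, 136.13) c3=(335.76, 127.13)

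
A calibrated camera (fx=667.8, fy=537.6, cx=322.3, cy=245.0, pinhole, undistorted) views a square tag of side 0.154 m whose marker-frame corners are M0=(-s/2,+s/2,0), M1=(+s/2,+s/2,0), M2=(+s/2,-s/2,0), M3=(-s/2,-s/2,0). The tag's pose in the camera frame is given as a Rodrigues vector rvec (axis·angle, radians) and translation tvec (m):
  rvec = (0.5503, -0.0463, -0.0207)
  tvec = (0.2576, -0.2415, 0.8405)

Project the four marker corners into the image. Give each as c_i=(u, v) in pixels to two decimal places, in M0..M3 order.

Intrinsics K: fx=667.8, fy=537.6, cx=322.3, cy=245.0
Marker side s = 0.154 m; corners in marker frame (Z=0):
  M0 = (-0.0770, +0.0770, 0)
  M1 = (+0.0770, +0.0770, 0)
  M2 = (+0.0770, -0.0770, 0)
  M3 = (-0.0770, -0.0770, 0)
rvec = (0.5503, -0.0463, -0.0207), |rvec| = θ = 0.55263 rad = 31.663°
Rodrigues: sinθ=0.52493, 1−cosθ=0.14885; R = I + sinθ·[k]× + (1−cosθ)·[k]×²:
    [+0.99875 +0.00724 -0.04953]
    [-0.03208 +0.85219 -0.52225]
    [+0.03843 +0.52318 +0.85135]
t = (0.2576, -0.2415, 0.8405) m
M0: Pc = R·M0+t = (+0.18125, -0.17341, +0.87783); u = 667.8·(+0.18125)/0.87783 + 322.3 = 460.1879, v = 537.6·(-0.17341)/0.87783 + 245.0 = 138.7992
M1: Pc = R·M1+t = (+0.33506, -0.17835, +0.88374); u = 667.8·(+0.33506)/0.88374 + 322.3 = 575.4886, v = 537.6·(-0.17835)/0.88374 + 245.0 = 136.5050
M2: Pc = R·M2+t = (+0.33395, -0.30959, +0.80317); u = 667.8·(+0.33395)/0.80317 + 322.3 = 599.9596, v = 537.6·(-0.30959)/0.80317 + 245.0 = 37.7784
M3: Pc = R·M3+t = (+0.18014, -0.30465, +0.79726); u = 667.8·(+0.18014)/0.79726 + 322.3 = 473.1883, v = 537.6·(-0.30465)/0.79726 + 245.0 = 39.5717

c0=(460.19, 138.80) c1=(575.49, 136.50) c2=(599.96, 37.78) c3=(473.19, 39.57)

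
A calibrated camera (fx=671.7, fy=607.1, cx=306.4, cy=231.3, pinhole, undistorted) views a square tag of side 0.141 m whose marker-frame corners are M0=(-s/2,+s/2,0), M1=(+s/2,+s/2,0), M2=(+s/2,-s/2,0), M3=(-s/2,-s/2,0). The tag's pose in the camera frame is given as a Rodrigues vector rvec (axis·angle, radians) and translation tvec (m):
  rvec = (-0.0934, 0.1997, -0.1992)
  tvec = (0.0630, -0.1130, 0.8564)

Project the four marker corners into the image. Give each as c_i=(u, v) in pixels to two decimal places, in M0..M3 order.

Intrinsics K: fx=671.7, fy=607.1, cx=306.4, cy=231.3
Marker side s = 0.141 m; corners in marker frame (Z=0):
  M0 = (-0.0705, +0.0705, 0)
  M1 = (+0.0705, +0.0705, 0)
  M2 = (+0.0705, -0.0705, 0)
  M3 = (-0.0705, -0.0705, 0)
rvec = (-0.0934, 0.1997, -0.1992), |rvec| = θ = 0.29713 rad = 17.024°
Rodrigues: sinθ=0.29277, 1−cosθ=0.04382; R = I + sinθ·[k]× + (1−cosθ)·[k]×²:
    [+0.96051 +0.18702 +0.20601]
    [-0.20554 +0.97598 +0.07229]
    [-0.18754 -0.11178 +0.97588]
t = (0.0630, -0.1130, 0.8564) m
M0: Pc = R·M0+t = (+0.00847, -0.02970, +0.86174); u = 671.7·(+0.00847)/0.86174 + 306.4 = 313.0014, v = 607.1·(-0.02970)/0.86174 + 231.3 = 210.3740
M1: Pc = R·M1+t = (+0.14390, -0.05868, +0.83530); u = 671.7·(+0.14390)/0.83530 + 306.4 = 422.1173, v = 607.1·(-0.05868)/0.83530 + 231.3 = 188.6479
M2: Pc = R·M2+t = (+0.11753, -0.19630, +0.85106); u = 671.7·(+0.11753)/0.85106 + 306.4 = 399.1615, v = 607.1·(-0.19630)/0.85106 + 231.3 = 91.2723
M3: Pc = R·M3+t = (-0.01790, -0.16732, +0.87750); u = 671.7·(-0.01790)/0.87750 + 306.4 = 292.6971, v = 607.1·(-0.16732)/0.87750 + 231.3 = 115.5425

c0=(313.00, 210.37) c1=(422.12, 188.65) c2=(399.16, 91.27) c3=(292.70, 115.54)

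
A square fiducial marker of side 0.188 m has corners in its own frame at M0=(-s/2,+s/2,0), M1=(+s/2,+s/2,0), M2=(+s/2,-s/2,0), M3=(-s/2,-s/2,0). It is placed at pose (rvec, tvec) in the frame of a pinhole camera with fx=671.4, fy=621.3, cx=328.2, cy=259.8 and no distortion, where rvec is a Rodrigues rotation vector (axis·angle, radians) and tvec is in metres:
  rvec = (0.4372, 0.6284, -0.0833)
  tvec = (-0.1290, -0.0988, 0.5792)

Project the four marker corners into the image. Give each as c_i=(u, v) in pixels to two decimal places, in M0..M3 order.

Intrinsics K: fx=671.4, fy=621.3, cx=328.2, cy=259.8
Marker side s = 0.188 m; corners in marker frame (Z=0):
  M0 = (-0.0940, +0.0940, 0)
  M1 = (+0.0940, +0.0940, 0)
  M2 = (+0.0940, -0.0940, 0)
  M3 = (-0.0940, -0.0940, 0)
rvec = (0.4372, 0.6284, -0.0833), |rvec| = θ = 0.77004 rad = 44.120°
Rodrigues: sinθ=0.69617, 1−cosθ=0.28212; R = I + sinθ·[k]× + (1−cosθ)·[k]×²:
    [+0.80882 +0.20602 +0.55078]
    [+0.05540 +0.90576 -0.42016]
    [-0.58544 +0.37035 +0.72118]
t = (-0.1290, -0.0988, 0.5792) m
M0: Pc = R·M0+t = (-0.18566, -0.01887, +0.66904); u = 671.4·(-0.18566)/0.66904 + 328.2 = 141.8831, v = 621.3·(-0.01887)/0.66904 + 259.8 = 242.2795
M1: Pc = R·M1+t = (-0.03360, -0.00845, +0.55898); u = 671.4·(-0.03360)/0.55898 + 328.2 = 287.8368, v = 621.3·(-0.00845)/0.55898 + 259.8 = 250.4071
M2: Pc = R·M2+t = (-0.07234, -0.17873, +0.48936); u = 671.4·(-0.07234)/0.48936 + 328.2 = 228.9533, v = 621.3·(-0.17873)/0.48936 + 259.8 = 32.8754
M3: Pc = R·M3+t = (-0.22440, -0.18915, +0.59942); u = 671.4·(-0.22440)/0.59942 + 328.2 = 76.8581, v = 621.3·(-0.18915)/0.59942 + 259.8 = 63.7459

c0=(141.88, 242.28) c1=(287.84, 250.41) c2=(228.95, 32.88) c3=(76.86, 63.75)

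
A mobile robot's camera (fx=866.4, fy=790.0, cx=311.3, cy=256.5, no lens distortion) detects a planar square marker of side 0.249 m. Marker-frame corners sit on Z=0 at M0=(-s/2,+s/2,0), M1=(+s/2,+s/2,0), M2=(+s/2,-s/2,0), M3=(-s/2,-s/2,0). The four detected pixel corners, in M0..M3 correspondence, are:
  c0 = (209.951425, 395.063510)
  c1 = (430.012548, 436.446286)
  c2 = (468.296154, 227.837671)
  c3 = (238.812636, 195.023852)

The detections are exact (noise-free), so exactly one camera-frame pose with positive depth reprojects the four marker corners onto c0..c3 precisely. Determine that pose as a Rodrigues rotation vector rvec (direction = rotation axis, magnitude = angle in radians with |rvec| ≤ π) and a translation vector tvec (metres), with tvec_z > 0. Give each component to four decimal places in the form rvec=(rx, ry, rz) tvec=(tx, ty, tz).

rvec=(0.1172, 0.1928, 0.1545) tvec=(0.0243, 0.0692, 0.9361)

Intrinsics K: fx=866.4, fy=790.0, cx=311.3, cy=256.5
Marker side s = 0.249 m; corners in marker frame (Z=0):
  M0 = (-0.1245, +0.1245, 0)
  M1 = (+0.1245, +0.1245, 0)
  M2 = (+0.1245, -0.1245, 0)
  M3 = (-0.1245, -0.1245, 0)
Detected image corners:
  c0 = (209.951425, 395.063510) px
  c1 = (430.012548, 436.446286) px
  c2 = (468.296154, 227.837671) px
  c3 = (238.812636, 195.023852) px
Planar DLT: solve 8×8 A·h = b for H (H[2,2]=1):
  H  [+837.12656 -87.42200 +333.76602]
  H  [+88.53266 +863.88341 +314.91866]
  H  [-0.19374 +0.13942 +1.00000]
B = K⁻¹H; ‖b₁‖=1.068213, ‖b₂‖=1.068213; λ = 2/(‖b₁‖+‖b₂‖) = 0.936143, sign → tz>0 ⇒ λ=+0.936143
r₁ = λ·B[:,0] = (+0.96968,+0.16380,-0.18137); r₂ = λ·B[:,1] = (-0.14135,+0.98132,+0.13051)
r₃ = r₁×r₂ = (+0.19936,-0.10092,+0.97472); SVD([r₁ r₂ r₃]) → R = UVᵀ:
  R  [+0.96968 -0.14135 +0.19936]
  R  [+0.16380 +0.98132 -0.10092]
  R  [-0.18137 +0.13051 +0.97472]
t = (+0.02427, +0.06923, +0.93614) m
tr R = 2.925714; θ = arccos((tr R − 1)/2) = 0.273406 rad = 15.665°
axis k = ((R−Rᵀ)₃₂, (R−Rᵀ)₁₃, (R−Rᵀ)₂₁) / (2 sinθ) = (+0.428555, +0.705011, +0.565066)
rvec = θ·k = (+0.117170, +0.192754, +0.154493)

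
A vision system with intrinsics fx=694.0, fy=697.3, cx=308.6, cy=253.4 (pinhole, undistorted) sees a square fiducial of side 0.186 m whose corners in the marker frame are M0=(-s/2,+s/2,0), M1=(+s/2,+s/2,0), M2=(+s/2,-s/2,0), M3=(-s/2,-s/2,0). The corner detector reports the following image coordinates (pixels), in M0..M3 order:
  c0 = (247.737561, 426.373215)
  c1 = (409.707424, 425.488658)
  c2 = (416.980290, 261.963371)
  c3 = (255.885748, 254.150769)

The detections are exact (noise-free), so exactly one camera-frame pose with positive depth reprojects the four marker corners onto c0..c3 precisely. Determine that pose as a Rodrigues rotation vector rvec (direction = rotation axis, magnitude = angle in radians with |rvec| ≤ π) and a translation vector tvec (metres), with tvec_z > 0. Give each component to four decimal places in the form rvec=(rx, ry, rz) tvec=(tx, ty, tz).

Intrinsics K: fx=694.0, fy=697.3, cx=308.6, cy=253.4
Marker side s = 0.186 m; corners in marker frame (Z=0):
  M0 = (-0.0930, +0.0930, 0)
  M1 = (+0.0930, +0.0930, 0)
  M2 = (+0.0930, -0.0930, 0)
  M3 = (-0.0930, -0.0930, 0)
Detected image corners:
  c0 = (247.737561, 426.373215) px
  c1 = (409.707424, 425.488658) px
  c2 = (416.980290, 261.963371) px
  c3 = (255.885748, 254.150769) px
Planar DLT: solve 8×8 A·h = b for H (H[2,2]=1):
  H  [+961.19271 -46.65565 +334.67803]
  H  [+114.02749 +896.53013 +341.91541]
  H  [+0.27886 -0.01582 +1.00000]
B = K⁻¹H; ‖b₁‖=1.292965, ‖b₂‖=1.292965; λ = 2/(‖b₁‖+‖b₂‖) = 0.773416, sign → tz>0 ⇒ λ=+0.773416
r₁ = λ·B[:,0] = (+0.97528,+0.04810,+0.21568); r₂ = λ·B[:,1] = (-0.04655,+0.99884,-0.01224)
r₃ = r₁×r₂ = (-0.21602,+0.00189,+0.97639); SVD([r₁ r₂ r₃]) → R = UVᵀ:
  R  [+0.97528 -0.04655 -0.21602]
  R  [+0.04810 +0.99884 +0.00189]
  R  [+0.21568 -0.01224 +0.97639]
t = (+0.02906, +0.09818, +0.77342) m
tr R = 2.950509; θ = arccos((tr R − 1)/2) = 0.222928 rad = 12.773°
axis k = ((R−Rᵀ)₃₂, (R−Rᵀ)₁₃, (R−Rᵀ)₂₁) / (2 sinθ) = (-0.031960, -0.976298, +0.214057)
rvec = θ·k = (-0.007125, -0.217644, +0.047719)

rvec=(-0.0071, -0.2176, 0.0477) tvec=(0.0291, 0.0982, 0.7734)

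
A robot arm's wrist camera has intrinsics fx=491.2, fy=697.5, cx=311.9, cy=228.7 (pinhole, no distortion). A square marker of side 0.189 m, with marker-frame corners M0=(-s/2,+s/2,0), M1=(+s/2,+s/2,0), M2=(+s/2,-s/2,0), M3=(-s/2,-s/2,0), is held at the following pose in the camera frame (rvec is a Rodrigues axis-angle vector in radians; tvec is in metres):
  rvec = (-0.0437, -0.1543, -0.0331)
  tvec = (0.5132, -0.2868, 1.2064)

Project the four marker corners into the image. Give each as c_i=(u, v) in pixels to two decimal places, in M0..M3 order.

c0=(486.93, 117.35) c1=(558.07, 116.81) c2=(553.76, 10.06) c3=(482.98, 7.98)

Intrinsics K: fx=491.2, fy=697.5, cx=311.9, cy=228.7
Marker side s = 0.189 m; corners in marker frame (Z=0):
  M0 = (-0.0945, +0.0945, 0)
  M1 = (+0.0945, +0.0945, 0)
  M2 = (+0.0945, -0.0945, 0)
  M3 = (-0.0945, -0.0945, 0)
rvec = (-0.0437, -0.1543, -0.0331), |rvec| = θ = 0.16375 rad = 9.382°
Rodrigues: sinθ=0.16302, 1−cosθ=0.01338; R = I + sinθ·[k]× + (1−cosθ)·[k]×²:
    [+0.98758 +0.03632 -0.15289]
    [-0.02959 +0.99850 +0.04605]
    [+0.15433 -0.04096 +0.98717]
t = (0.5132, -0.2868, 1.2064) m
M0: Pc = R·M0+t = (+0.42331, -0.18965, +1.18795); u = 491.2·(+0.42331)/1.18795 + 311.9 = 486.9316, v = 697.5·(-0.18965)/1.18795 + 228.7 = 117.3499
M1: Pc = R·M1+t = (+0.60996, -0.19524, +1.21711); u = 491.2·(+0.60996)/1.21711 + 311.9 = 558.0653, v = 697.5·(-0.19524)/1.21711 + 228.7 = 116.8137
M2: Pc = R·M2+t = (+0.60309, -0.38395, +1.22485); u = 491.2·(+0.60309)/1.22485 + 311.9 = 553.7570, v = 697.5·(-0.38395)/1.22485 + 228.7 = 10.0552
M3: Pc = R·M3+t = (+0.41644, -0.37836, +1.19569); u = 491.2·(+0.41644)/1.19569 + 311.9 = 482.9787, v = 697.5·(-0.37836)/1.19569 + 228.7 = 7.9835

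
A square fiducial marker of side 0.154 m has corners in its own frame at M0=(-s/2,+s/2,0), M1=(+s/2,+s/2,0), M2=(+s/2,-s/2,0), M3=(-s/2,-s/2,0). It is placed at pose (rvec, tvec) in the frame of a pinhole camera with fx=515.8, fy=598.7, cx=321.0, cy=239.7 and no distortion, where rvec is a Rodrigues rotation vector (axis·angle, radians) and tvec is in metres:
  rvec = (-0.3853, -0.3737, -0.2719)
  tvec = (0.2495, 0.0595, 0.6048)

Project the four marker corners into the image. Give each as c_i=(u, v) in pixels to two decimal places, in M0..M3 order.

Intrinsics K: fx=515.8, fy=598.7, cx=321.0, cy=239.7
Marker side s = 0.154 m; corners in marker frame (Z=0):
  M0 = (-0.0770, +0.0770, 0)
  M1 = (+0.0770, +0.0770, 0)
  M2 = (+0.0770, -0.0770, 0)
  M3 = (-0.0770, -0.0770, 0)
rvec = (-0.3853, -0.3737, -0.2719), |rvec| = θ = 0.60170 rad = 34.475°
Rodrigues: sinθ=0.56604, 1−cosθ=0.17562; R = I + sinθ·[k]× + (1−cosθ)·[k]×²:
    [+0.89639 +0.32564 -0.30074]
    [-0.18594 +0.89212 +0.41176]
    [+0.40238 -0.31318 +0.86024]
t = (0.2495, 0.0595, 0.6048) m
M0: Pc = R·M0+t = (+0.20555, +0.14251, +0.54970); u = 515.8·(+0.20555)/0.54970 + 321.0 = 513.8745, v = 598.7·(+0.14251)/0.54970 + 239.7 = 394.9135
M1: Pc = R·M1+t = (+0.34360, +0.11388, +0.61167); u = 515.8·(+0.34360)/0.61167 + 321.0 = 610.7435, v = 598.7·(+0.11388)/0.61167 + 239.7 = 351.1616
M2: Pc = R·M2+t = (+0.29345, -0.02351, +0.65990); u = 515.8·(+0.29345)/0.65990 + 321.0 = 550.3699, v = 598.7·(-0.02351)/0.65990 + 239.7 = 218.3695
M3: Pc = R·M3+t = (+0.15540, +0.00512, +0.59793); u = 515.8·(+0.15540)/0.59793 + 321.0 = 455.0576, v = 598.7·(+0.00512)/0.59793 + 239.7 = 244.8307

c0=(513.87, 394.91) c1=(610.74, 351.16) c2=(550.37, 218.37) c3=(455.06, 244.83)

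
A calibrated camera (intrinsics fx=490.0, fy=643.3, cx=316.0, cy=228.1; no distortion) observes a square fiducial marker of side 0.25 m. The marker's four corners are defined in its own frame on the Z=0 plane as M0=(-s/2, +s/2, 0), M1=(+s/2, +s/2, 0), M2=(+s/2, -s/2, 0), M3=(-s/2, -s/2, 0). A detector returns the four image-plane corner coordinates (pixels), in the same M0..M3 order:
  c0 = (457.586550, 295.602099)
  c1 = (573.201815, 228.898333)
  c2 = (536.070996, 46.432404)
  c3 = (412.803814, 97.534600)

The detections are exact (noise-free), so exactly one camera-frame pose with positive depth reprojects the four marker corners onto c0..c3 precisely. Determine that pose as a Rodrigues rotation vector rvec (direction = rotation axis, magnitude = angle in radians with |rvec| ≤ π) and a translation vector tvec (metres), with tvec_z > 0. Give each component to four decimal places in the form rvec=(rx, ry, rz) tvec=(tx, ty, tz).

rvec=(0.0559, -0.3181, -0.3280) tvec=(0.3006, -0.0765, 0.8092)

Intrinsics K: fx=490.0, fy=643.3, cx=316.0, cy=228.1
Marker side s = 0.25 m; corners in marker frame (Z=0):
  M0 = (-0.1250, +0.1250, 0)
  M1 = (+0.1250, +0.1250, 0)
  M2 = (+0.1250, -0.1250, 0)
  M3 = (-0.1250, -0.1250, 0)
Detected image corners:
  c0 = (457.586550, 295.602099) px
  c1 = (573.201815, 228.898333) px
  c2 = (536.070996, 46.432404) px
  c3 = (412.803814, 97.534600) px
Planar DLT: solve 8×8 A·h = b for H (H[2,2]=1):
  H  [+659.76180 +227.45581 +497.99744]
  H  [-174.58057 +781.35378 +167.30700]
  H  [+0.36824 +0.12999 +1.00000]
B = K⁻¹H; ‖b₁‖=1.235716, ‖b₂‖=1.235716; λ = 2/(‖b₁‖+‖b₂‖) = 0.809247, sign → tz>0 ⇒ λ=+0.809247
r₁ = λ·B[:,0] = (+0.89744,-0.32528,+0.29799); r₂ = λ·B[:,1] = (+0.30781,+0.94561,+0.10519)
r₃ = r₁×r₂ = (-0.31600,-0.00268,+0.94875); SVD([r₁ r₂ r₃]) → R = UVᵀ:
  R  [+0.89744 +0.30781 -0.31600]
  R  [-0.32528 +0.94561 -0.00268]
  R  [+0.29799 +0.10519 +0.94875]
t = (+0.30057, -0.07648, +0.80925) m
tr R = 2.791806; θ = arccos((tr R − 1)/2) = 0.460336 rad = 26.375°
axis k = ((R−Rᵀ)₃₂, (R−Rᵀ)₁₃, (R−Rᵀ)₂₁) / (2 sinθ) = (+0.121408, -0.691051, -0.712537)
rvec = θ·k = (+0.055888, -0.318116, -0.328007)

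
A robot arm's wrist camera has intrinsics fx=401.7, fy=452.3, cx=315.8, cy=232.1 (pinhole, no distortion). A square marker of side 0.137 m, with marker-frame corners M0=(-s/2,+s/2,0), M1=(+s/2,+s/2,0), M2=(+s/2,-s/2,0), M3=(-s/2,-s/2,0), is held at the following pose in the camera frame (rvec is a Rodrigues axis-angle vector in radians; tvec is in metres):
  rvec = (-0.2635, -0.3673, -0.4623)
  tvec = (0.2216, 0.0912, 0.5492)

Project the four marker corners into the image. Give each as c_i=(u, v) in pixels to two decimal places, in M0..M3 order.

Intrinsics K: fx=401.7, fy=452.3, cx=315.8, cy=232.1
Marker side s = 0.137 m; corners in marker frame (Z=0):
  M0 = (-0.0685, +0.0685, 0)
  M1 = (+0.0685, +0.0685, 0)
  M2 = (+0.0685, -0.0685, 0)
  M3 = (-0.0685, -0.0685, 0)
rvec = (-0.2635, -0.3673, -0.4623), |rvec| = θ = 0.64658 rad = 37.046°
Rodrigues: sinθ=0.60246, 1−cosθ=0.20185; R = I + sinθ·[k]× + (1−cosθ)·[k]×²:
    [+0.83167 +0.47748 -0.28342]
    [-0.38403 +0.86329 +0.32750]
    [+0.40105 -0.16354 +0.90134]
t = (0.2216, 0.0912, 0.5492) m
M0: Pc = R·M0+t = (+0.19734, +0.17664, +0.51053); u = 401.7·(+0.19734)/0.51053 + 315.8 = 471.0727, v = 452.3·(+0.17664)/0.51053 + 232.1 = 388.5950
M1: Pc = R·M1+t = (+0.31128, +0.12403, +0.56547); u = 401.7·(+0.31128)/0.56547 + 315.8 = 536.9260, v = 452.3·(+0.12403)/0.56547 + 232.1 = 331.3069
M2: Pc = R·M2+t = (+0.24586, +0.00576, +0.58787); u = 401.7·(+0.24586)/0.58787 + 315.8 = 483.7998, v = 452.3·(+0.00576)/0.58787 + 232.1 = 236.5309
M3: Pc = R·M3+t = (+0.13192, +0.05837, +0.53293); u = 401.7·(+0.13192)/0.53293 + 315.8 = 415.2377, v = 452.3·(+0.05837)/0.53293 + 232.1 = 281.6394

c0=(471.07, 388.59) c1=(536.93, 331.31) c2=(483.80, 236.53) c3=(415.24, 281.64)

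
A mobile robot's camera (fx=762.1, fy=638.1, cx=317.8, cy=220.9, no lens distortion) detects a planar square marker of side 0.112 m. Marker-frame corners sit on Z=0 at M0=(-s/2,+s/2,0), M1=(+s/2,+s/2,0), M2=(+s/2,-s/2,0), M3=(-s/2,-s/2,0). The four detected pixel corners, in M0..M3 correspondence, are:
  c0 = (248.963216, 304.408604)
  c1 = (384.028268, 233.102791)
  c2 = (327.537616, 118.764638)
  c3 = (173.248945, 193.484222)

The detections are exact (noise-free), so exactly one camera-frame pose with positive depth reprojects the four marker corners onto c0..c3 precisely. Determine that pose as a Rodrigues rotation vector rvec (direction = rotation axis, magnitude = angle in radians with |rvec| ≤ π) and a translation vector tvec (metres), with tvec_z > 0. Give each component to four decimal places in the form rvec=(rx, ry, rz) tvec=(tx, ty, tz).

Intrinsics K: fx=762.1, fy=638.1, cx=317.8, cy=220.9
Marker side s = 0.112 m; corners in marker frame (Z=0):
  M0 = (-0.0560, +0.0560, 0)
  M1 = (+0.0560, +0.0560, 0)
  M2 = (+0.0560, -0.0560, 0)
  M3 = (-0.0560, -0.0560, 0)
Detected image corners:
  c0 = (248.963216, 304.408604) px
  c1 = (384.028268, 233.102791) px
  c2 = (327.537616, 118.764638) px
  c3 = (173.248945, 193.484222) px
Planar DLT: solve 8×8 A·h = b for H (H[2,2]=1):
  H  [+1395.89694 +874.82074 +286.87289]
  H  [-569.34435 +1220.67085 +214.84124]
  H  [+0.38454 +1.01067 +1.00000]
B = K⁻¹H; ‖b₁‖=1.998116, ‖b₂‖=1.998116; λ = 2/(‖b₁‖+‖b₂‖) = 0.500471, sign → tz>0 ⇒ λ=+0.500471
r₁ = λ·B[:,0] = (+0.83643,-0.51317,+0.19245); r₂ = λ·B[:,1] = (+0.36357,+0.78229,+0.50581)
r₃ = r₁×r₂ = (-0.41012,-0.35311,+0.84090); SVD([r₁ r₂ r₃]) → R = UVᵀ:
  R  [+0.83643 +0.36357 -0.41012]
  R  [-0.51317 +0.78229 -0.35311]
  R  [+0.19245 +0.50581 +0.84090]
t = (-0.02031, -0.00475, +0.50047) m
tr R = 2.459623; θ = arccos((tr R − 1)/2) = 0.752750 rad = 43.129°
axis k = ((R−Rᵀ)₃₂, (R−Rᵀ)₁₃, (R−Rᵀ)₂₁) / (2 sinθ) = (+0.628186, -0.440703, -0.641220)
rvec = θ·k = (+0.472867, -0.331739, -0.482679)

rvec=(0.4729, -0.3317, -0.4827) tvec=(-0.0203, -0.0048, 0.5005)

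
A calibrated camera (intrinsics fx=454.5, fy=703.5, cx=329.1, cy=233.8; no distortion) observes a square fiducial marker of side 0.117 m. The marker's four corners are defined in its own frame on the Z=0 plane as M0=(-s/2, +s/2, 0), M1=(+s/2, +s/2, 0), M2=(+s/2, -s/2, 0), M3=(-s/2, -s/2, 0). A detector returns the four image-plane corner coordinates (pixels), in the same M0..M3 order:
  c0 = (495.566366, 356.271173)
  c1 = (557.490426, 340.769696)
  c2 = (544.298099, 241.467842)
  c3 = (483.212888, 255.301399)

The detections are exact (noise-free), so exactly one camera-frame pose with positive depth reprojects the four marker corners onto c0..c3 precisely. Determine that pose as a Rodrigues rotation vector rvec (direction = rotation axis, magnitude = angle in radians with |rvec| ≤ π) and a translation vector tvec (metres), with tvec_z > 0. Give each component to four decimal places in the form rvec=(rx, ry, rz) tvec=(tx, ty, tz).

rvec=(-0.1231, -0.0911, -0.1429) tvec=(0.3434, 0.0745, 0.8162)

Intrinsics K: fx=454.5, fy=703.5, cx=329.1, cy=233.8
Marker side s = 0.117 m; corners in marker frame (Z=0):
  M0 = (-0.0585, +0.0585, 0)
  M1 = (+0.0585, +0.0585, 0)
  M2 = (+0.0585, -0.0585, 0)
  M3 = (-0.0585, -0.0585, 0)
Detected image corners:
  c0 = (495.566366, 356.271173) px
  c1 = (557.490426, 340.769696) px
  c2 = (544.298099, 241.467842) px
  c3 = (483.212888, 255.301399) px
Planar DLT: solve 8×8 A·h = b for H (H[2,2]=1):
  H  [+588.89515 +35.42803 +520.30770]
  H  [-89.01531 +813.48382 +297.98497]
  H  [+0.12159 -0.14182 +1.00000]
B = K⁻¹H; ‖b₁‖=1.225189, ‖b₂‖=1.225189; λ = 2/(‖b₁‖+‖b₂‖) = 0.816201, sign → tz>0 ⇒ λ=+0.816201
r₁ = λ·B[:,0] = (+0.98569,-0.13626,+0.09924); r₂ = λ·B[:,1] = (+0.14744,+0.98227,-0.11576)
r₃ = r₁×r₂ = (-0.08171,+0.12873,+0.98831); SVD([r₁ r₂ r₃]) → R = UVᵀ:
  R  [+0.98569 +0.14744 -0.08171]
  R  [-0.13626 +0.98227 +0.12873]
  R  [+0.09924 -0.11576 +0.98831]
t = (+0.34337, +0.07447, +0.81620) m
tr R = 2.956272; θ = arccos((tr R − 1)/2) = 0.209496 rad = 12.003°
axis k = ((R−Rᵀ)₃₂, (R−Rᵀ)₁₃, (R−Rᵀ)₂₁) / (2 sinθ) = (-0.587800, -0.435051, -0.682072)
rvec = θ·k = (-0.123142, -0.091142, -0.142892)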